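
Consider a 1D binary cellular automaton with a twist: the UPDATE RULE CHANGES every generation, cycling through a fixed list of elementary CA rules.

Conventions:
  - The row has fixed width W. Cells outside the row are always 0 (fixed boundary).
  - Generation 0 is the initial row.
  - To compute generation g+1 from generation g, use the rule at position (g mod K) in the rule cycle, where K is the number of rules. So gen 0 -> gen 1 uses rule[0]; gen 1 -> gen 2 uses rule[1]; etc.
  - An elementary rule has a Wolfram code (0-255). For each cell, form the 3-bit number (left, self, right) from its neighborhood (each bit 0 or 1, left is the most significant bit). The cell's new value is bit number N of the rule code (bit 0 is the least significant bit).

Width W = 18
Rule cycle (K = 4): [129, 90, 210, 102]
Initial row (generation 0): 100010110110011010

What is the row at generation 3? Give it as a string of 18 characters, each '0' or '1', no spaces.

Answer: 100010000000000000

Derivation:
Gen 0: 100010110110011010
Gen 1 (rule 129): 001000000000000000
Gen 2 (rule 90): 010100000000000000
Gen 3 (rule 210): 100010000000000000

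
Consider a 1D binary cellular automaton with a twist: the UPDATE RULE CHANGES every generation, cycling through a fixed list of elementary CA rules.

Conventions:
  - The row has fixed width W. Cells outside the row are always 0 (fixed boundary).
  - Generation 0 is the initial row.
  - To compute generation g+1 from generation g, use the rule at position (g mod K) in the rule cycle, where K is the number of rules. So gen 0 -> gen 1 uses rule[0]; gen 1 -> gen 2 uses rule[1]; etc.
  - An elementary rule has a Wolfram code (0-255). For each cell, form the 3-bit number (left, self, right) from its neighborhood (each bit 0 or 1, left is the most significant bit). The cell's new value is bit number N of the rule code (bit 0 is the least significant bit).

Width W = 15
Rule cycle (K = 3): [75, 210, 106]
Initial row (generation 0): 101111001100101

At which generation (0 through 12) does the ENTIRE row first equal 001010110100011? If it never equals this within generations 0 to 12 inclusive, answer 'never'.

Answer: 4

Derivation:
Gen 0: 101111001100101
Gen 1 (rule 75): 001001011101000
Gen 2 (rule 210): 010110001100100
Gen 3 (rule 106): 101110011101000
Gen 4 (rule 75): 001010110100011
Gen 5 (rule 210): 010000010010101
Gen 6 (rule 106): 100000100101010
Gen 7 (rule 75): 001111001000000
Gen 8 (rule 210): 010111110100000
Gen 9 (rule 106): 101100011000000
Gen 10 (rule 75): 001101111011111
Gen 11 (rule 210): 010100111001111
Gen 12 (rule 106): 101001101011001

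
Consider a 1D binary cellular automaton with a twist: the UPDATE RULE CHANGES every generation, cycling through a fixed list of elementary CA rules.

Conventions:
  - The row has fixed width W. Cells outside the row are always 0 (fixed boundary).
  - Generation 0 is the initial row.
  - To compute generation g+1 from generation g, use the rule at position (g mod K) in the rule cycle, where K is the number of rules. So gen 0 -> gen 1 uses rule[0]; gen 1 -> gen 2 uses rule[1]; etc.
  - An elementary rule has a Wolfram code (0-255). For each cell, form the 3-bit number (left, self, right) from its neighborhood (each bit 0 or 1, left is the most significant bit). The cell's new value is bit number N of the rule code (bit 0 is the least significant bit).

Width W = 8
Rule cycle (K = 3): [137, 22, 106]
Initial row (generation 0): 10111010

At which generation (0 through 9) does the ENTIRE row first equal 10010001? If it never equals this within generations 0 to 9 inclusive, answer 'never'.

Answer: never

Derivation:
Gen 0: 10111010
Gen 1 (rule 137): 00110000
Gen 2 (rule 22): 01001000
Gen 3 (rule 106): 10010000
Gen 4 (rule 137): 00000111
Gen 5 (rule 22): 00001000
Gen 6 (rule 106): 00010000
Gen 7 (rule 137): 11000111
Gen 8 (rule 22): 00101000
Gen 9 (rule 106): 01010000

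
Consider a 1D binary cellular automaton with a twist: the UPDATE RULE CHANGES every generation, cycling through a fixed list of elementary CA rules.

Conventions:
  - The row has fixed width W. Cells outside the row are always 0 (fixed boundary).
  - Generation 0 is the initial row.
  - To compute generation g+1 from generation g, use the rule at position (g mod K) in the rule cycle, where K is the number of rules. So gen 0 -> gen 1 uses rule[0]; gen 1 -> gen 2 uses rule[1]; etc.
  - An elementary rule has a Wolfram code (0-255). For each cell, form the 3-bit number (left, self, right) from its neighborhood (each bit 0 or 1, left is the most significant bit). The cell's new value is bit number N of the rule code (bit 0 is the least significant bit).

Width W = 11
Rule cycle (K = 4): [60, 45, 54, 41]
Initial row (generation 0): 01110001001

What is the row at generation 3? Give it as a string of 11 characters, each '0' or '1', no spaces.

Answer: 11111111100

Derivation:
Gen 0: 01110001001
Gen 1 (rule 60): 01001001101
Gen 2 (rule 45): 01001001011
Gen 3 (rule 54): 11111111100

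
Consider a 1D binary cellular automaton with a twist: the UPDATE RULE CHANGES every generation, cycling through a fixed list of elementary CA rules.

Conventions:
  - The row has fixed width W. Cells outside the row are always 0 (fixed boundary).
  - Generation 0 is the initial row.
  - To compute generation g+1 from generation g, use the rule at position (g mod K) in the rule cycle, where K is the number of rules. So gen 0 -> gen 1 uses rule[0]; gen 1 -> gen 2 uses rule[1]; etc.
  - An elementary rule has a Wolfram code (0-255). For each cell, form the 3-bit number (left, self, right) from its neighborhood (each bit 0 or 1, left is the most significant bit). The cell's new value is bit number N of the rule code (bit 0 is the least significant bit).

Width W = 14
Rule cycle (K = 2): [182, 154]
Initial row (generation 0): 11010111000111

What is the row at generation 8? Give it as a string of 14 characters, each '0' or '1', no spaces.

Gen 0: 11010111000111
Gen 1 (rule 182): 00111010101010
Gen 2 (rule 154): 01110000000001
Gen 3 (rule 182): 10101000000011
Gen 4 (rule 154): 00000100000110
Gen 5 (rule 182): 00001110001001
Gen 6 (rule 154): 00011101010110
Gen 7 (rule 182): 00101011111001
Gen 8 (rule 154): 01000011110110

Answer: 01000011110110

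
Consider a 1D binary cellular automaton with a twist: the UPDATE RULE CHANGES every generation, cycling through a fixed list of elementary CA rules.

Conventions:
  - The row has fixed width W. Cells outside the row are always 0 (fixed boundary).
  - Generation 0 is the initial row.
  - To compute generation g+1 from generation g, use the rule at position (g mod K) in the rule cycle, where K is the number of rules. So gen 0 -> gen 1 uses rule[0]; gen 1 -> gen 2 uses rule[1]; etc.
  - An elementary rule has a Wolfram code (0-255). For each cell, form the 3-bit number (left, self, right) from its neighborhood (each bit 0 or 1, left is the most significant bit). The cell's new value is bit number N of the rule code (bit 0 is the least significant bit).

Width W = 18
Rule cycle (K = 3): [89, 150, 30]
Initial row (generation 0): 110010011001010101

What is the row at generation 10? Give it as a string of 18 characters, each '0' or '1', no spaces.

Gen 0: 110010011001010101
Gen 1 (rule 89): 111001011100000000
Gen 2 (rule 150): 010111001010000000
Gen 3 (rule 30): 110100111011000000
Gen 4 (rule 89): 110010101011111111
Gen 5 (rule 150): 001110101001111110
Gen 6 (rule 30): 011000101111000001
Gen 7 (rule 89): 011110001001111100
Gen 8 (rule 150): 101101011110111010
Gen 9 (rule 30): 101001010000100011
Gen 10 (rule 89): 000100001110011011

Answer: 000100001110011011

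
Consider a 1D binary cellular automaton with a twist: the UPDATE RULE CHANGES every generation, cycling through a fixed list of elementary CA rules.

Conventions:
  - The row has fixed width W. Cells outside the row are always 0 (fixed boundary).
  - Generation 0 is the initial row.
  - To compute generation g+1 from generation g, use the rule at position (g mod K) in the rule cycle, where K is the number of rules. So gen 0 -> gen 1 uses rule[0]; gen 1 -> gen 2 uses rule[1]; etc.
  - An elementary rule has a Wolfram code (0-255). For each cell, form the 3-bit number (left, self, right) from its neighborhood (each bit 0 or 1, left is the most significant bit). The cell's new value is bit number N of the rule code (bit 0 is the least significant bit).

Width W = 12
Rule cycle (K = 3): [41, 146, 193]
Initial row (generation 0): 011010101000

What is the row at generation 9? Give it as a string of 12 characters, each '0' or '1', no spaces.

Gen 0: 011010101000
Gen 1 (rule 41): 010101010011
Gen 2 (rule 146): 100000001100
Gen 3 (rule 193): 001111100101
Gen 4 (rule 41): 101000000010
Gen 5 (rule 146): 000100000101
Gen 6 (rule 193): 110001110000
Gen 7 (rule 41): 100101000111
Gen 8 (rule 146): 011000101010
Gen 9 (rule 193): 001010000000

Answer: 001010000000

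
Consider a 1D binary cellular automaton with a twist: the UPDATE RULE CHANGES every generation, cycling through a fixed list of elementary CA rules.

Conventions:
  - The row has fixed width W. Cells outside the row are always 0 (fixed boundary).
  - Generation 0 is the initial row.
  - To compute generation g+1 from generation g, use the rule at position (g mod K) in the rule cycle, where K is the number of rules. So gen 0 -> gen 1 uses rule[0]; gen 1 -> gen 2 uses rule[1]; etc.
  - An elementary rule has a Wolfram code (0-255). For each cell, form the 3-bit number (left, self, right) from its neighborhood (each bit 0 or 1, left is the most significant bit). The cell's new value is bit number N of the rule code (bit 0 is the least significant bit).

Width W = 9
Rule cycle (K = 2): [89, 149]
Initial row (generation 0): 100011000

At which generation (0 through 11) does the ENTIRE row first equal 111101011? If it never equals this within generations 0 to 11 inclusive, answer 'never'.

Answer: 3

Derivation:
Gen 0: 100011000
Gen 1 (rule 89): 011011111
Gen 2 (rule 149): 000001110
Gen 3 (rule 89): 111101011
Gen 4 (rule 149): 011001000
Gen 5 (rule 89): 011100111
Gen 6 (rule 149): 001010010
Gen 7 (rule 89): 100001001
Gen 8 (rule 149): 111101101
Gen 9 (rule 89): 100101100
Gen 10 (rule 149): 110100011
Gen 11 (rule 89): 110011011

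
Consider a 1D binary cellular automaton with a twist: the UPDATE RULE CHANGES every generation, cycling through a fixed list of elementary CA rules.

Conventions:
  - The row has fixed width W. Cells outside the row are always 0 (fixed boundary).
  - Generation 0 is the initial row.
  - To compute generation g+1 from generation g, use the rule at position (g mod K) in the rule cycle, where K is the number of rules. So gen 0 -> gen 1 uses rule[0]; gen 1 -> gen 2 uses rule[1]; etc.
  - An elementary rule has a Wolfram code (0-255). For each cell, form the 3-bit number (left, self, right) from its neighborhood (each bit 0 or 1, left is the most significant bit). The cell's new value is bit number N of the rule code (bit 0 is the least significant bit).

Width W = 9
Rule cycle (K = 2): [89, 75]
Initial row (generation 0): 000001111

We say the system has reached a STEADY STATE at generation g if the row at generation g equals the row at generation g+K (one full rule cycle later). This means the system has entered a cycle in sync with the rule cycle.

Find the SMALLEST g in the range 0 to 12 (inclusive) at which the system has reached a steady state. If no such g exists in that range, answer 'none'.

Answer: none

Derivation:
Gen 0: 000001111
Gen 1 (rule 89): 111101001
Gen 2 (rule 75): 100100010
Gen 3 (rule 89): 010011001
Gen 4 (rule 75): 100111010
Gen 5 (rule 89): 010101001
Gen 6 (rule 75): 100000010
Gen 7 (rule 89): 011111001
Gen 8 (rule 75): 110001010
Gen 9 (rule 89): 111100001
Gen 10 (rule 75): 100101110
Gen 11 (rule 89): 010001011
Gen 12 (rule 75): 100110011
Gen 13 (rule 89): 010111011
Gen 14 (rule 75): 100101011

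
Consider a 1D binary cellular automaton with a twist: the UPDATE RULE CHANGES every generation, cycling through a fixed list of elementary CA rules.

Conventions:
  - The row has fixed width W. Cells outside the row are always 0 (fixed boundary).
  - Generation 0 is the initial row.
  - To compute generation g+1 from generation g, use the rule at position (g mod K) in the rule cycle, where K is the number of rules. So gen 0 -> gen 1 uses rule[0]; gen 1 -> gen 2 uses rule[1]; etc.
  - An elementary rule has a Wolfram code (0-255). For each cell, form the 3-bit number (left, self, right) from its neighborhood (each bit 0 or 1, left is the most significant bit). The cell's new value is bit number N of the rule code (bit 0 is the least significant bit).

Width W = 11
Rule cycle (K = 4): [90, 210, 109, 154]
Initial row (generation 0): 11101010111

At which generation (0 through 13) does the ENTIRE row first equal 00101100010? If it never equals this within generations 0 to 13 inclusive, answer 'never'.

Gen 0: 11101010111
Gen 1 (rule 90): 10100000101
Gen 2 (rule 210): 00010001000
Gen 3 (rule 109): 11010101011
Gen 4 (rule 154): 10000000010
Gen 5 (rule 90): 01000000101
Gen 6 (rule 210): 10100001000
Gen 7 (rule 109): 11101101011
Gen 8 (rule 154): 11001000010
Gen 9 (rule 90): 11110100101
Gen 10 (rule 210): 01110011000
Gen 11 (rule 109): 01010011011
Gen 12 (rule 154): 10001110010
Gen 13 (rule 90): 01011011101

Answer: never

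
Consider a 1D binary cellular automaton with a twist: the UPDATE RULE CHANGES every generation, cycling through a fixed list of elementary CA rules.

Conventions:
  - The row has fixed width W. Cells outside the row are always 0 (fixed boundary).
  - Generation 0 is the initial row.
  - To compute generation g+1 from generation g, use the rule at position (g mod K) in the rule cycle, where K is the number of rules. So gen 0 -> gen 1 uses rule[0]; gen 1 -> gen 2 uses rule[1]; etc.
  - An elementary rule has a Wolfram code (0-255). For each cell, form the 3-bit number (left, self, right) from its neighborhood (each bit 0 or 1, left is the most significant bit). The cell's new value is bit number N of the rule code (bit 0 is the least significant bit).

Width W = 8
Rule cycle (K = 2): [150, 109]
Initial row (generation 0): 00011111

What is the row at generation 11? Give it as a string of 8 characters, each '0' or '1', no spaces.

Answer: 10011101

Derivation:
Gen 0: 00011111
Gen 1 (rule 150): 00101110
Gen 2 (rule 109): 10111010
Gen 3 (rule 150): 10010011
Gen 4 (rule 109): 10010011
Gen 5 (rule 150): 11111100
Gen 6 (rule 109): 10000101
Gen 7 (rule 150): 11001101
Gen 8 (rule 109): 11001111
Gen 9 (rule 150): 00110110
Gen 10 (rule 109): 10111110
Gen 11 (rule 150): 10011101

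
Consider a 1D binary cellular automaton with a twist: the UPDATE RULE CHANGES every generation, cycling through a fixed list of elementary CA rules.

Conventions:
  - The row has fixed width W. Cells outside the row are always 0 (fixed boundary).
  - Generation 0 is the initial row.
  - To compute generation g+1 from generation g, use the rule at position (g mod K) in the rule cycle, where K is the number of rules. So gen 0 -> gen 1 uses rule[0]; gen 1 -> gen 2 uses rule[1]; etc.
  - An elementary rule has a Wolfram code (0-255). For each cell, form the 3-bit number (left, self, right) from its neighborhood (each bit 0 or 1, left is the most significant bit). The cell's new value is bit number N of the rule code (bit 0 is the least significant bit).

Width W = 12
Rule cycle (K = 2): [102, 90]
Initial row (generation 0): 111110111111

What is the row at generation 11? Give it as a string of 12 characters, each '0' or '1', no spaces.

Gen 0: 111110111111
Gen 1 (rule 102): 000011000001
Gen 2 (rule 90): 000111100010
Gen 3 (rule 102): 001000100110
Gen 4 (rule 90): 010101011111
Gen 5 (rule 102): 111111100001
Gen 6 (rule 90): 100000110010
Gen 7 (rule 102): 100001010110
Gen 8 (rule 90): 010010000111
Gen 9 (rule 102): 110110001001
Gen 10 (rule 90): 110111010110
Gen 11 (rule 102): 011001111010

Answer: 011001111010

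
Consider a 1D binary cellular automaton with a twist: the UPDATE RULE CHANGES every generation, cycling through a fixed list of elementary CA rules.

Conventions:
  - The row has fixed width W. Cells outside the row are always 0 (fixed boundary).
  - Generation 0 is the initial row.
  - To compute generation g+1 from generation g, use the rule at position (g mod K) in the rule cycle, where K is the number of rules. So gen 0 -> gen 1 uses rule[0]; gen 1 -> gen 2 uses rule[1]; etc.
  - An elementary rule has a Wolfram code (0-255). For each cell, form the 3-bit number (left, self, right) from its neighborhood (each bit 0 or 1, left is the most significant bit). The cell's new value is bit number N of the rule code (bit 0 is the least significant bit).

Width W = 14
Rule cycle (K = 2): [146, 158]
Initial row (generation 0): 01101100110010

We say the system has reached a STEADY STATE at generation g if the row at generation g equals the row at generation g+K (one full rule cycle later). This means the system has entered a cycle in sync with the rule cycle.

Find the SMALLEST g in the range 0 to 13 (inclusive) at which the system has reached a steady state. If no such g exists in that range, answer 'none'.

Answer: none

Derivation:
Gen 0: 01101100110010
Gen 1 (rule 146): 10000011001101
Gen 2 (rule 158): 11000110111001
Gen 3 (rule 146): 00101000010110
Gen 4 (rule 158): 01101100110101
Gen 5 (rule 146): 10000011000000
Gen 6 (rule 158): 11000110100000
Gen 7 (rule 146): 00101000010000
Gen 8 (rule 158): 01101100111000
Gen 9 (rule 146): 10000011010100
Gen 10 (rule 158): 11000110010110
Gen 11 (rule 146): 00101001100001
Gen 12 (rule 158): 01101111010011
Gen 13 (rule 146): 10000110001100
Gen 14 (rule 158): 11001101011010
Gen 15 (rule 146): 00110000000001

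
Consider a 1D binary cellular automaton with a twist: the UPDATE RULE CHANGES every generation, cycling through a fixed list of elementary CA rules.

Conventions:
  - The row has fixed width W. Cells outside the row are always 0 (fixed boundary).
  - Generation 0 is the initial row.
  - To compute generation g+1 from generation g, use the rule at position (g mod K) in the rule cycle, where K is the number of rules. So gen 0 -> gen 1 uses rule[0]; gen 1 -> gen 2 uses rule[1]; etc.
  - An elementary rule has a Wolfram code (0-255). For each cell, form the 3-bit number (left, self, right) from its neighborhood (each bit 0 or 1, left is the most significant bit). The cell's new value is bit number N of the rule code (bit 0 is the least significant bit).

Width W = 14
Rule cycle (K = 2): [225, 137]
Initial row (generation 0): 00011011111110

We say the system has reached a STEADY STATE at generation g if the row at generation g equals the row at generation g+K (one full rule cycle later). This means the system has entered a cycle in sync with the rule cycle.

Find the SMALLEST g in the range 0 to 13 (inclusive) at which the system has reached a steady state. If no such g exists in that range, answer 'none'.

Answer: none

Derivation:
Gen 0: 00011011111110
Gen 1 (rule 225): 11001101111110
Gen 2 (rule 137): 10001001111100
Gen 3 (rule 225): 00100000111101
Gen 4 (rule 137): 10001110111000
Gen 5 (rule 225): 00100111011011
Gen 6 (rule 137): 10000110010010
Gen 7 (rule 225): 00110010000000
Gen 8 (rule 137): 10100000111111
Gen 9 (rule 225): 01001110011111
Gen 10 (rule 137): 00001100011110
Gen 11 (rule 225): 11100101001110
Gen 12 (rule 137): 11000000001100
Gen 13 (rule 225): 01011111100101
Gen 14 (rule 137): 00011111000000
Gen 15 (rule 225): 11001111011111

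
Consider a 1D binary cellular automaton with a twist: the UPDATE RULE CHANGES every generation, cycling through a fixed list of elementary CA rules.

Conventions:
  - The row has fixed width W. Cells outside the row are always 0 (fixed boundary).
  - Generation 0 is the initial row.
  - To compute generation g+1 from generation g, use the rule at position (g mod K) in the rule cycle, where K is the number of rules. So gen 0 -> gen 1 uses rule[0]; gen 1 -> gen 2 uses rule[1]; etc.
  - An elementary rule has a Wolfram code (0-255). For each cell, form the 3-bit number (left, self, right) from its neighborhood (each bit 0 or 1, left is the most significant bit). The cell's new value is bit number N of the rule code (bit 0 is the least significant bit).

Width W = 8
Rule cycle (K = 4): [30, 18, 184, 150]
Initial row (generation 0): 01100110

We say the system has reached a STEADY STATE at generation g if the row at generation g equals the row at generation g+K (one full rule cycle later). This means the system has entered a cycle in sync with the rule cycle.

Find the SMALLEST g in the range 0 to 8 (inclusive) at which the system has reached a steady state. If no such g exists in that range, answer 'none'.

Answer: 2

Derivation:
Gen 0: 01100110
Gen 1 (rule 30): 11011101
Gen 2 (rule 18): 00000000
Gen 3 (rule 184): 00000000
Gen 4 (rule 150): 00000000
Gen 5 (rule 30): 00000000
Gen 6 (rule 18): 00000000
Gen 7 (rule 184): 00000000
Gen 8 (rule 150): 00000000
Gen 9 (rule 30): 00000000
Gen 10 (rule 18): 00000000
Gen 11 (rule 184): 00000000
Gen 12 (rule 150): 00000000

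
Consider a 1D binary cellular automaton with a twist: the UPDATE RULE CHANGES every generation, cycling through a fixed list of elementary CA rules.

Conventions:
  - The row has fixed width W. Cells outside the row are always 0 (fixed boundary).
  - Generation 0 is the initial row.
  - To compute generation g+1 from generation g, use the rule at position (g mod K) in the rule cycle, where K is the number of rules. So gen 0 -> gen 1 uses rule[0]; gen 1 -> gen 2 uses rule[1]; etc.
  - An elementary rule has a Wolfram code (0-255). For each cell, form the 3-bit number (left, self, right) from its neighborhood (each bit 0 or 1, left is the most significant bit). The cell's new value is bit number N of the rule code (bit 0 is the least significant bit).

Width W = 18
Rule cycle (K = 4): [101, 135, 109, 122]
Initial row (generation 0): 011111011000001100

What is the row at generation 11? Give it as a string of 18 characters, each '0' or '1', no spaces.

Answer: 110111011110111111

Derivation:
Gen 0: 011111011000001100
Gen 1 (rule 101): 000001101011100101
Gen 2 (rule 135): 111110001001001101
Gen 3 (rule 109): 100010101001001111
Gen 4 (rule 122): 010101010110111001
Gen 5 (rule 101): 011111111011001001
Gen 6 (rule 135): 101111110000011011
Gen 7 (rule 109): 111000010111011111
Gen 8 (rule 122): 101100101101110001
Gen 9 (rule 101): 110100110110010101
Gen 10 (rule 135): 000101000000110101
Gen 11 (rule 109): 110111011110111111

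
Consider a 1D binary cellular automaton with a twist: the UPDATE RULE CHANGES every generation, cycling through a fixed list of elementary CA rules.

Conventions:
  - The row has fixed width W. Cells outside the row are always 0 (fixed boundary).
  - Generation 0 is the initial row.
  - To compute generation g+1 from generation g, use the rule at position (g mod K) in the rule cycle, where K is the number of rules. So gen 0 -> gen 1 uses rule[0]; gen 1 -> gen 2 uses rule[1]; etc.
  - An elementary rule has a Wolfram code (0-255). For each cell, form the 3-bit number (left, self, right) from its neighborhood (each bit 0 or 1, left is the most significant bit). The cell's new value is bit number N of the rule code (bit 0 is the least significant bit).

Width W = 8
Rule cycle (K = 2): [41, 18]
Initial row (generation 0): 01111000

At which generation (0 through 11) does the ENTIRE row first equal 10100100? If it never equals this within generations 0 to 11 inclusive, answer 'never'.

Answer: 2

Derivation:
Gen 0: 01111000
Gen 1 (rule 41): 01000011
Gen 2 (rule 18): 10100100
Gen 3 (rule 41): 01000001
Gen 4 (rule 18): 10100010
Gen 5 (rule 41): 01001000
Gen 6 (rule 18): 10110100
Gen 7 (rule 41): 01101001
Gen 8 (rule 18): 10000110
Gen 9 (rule 41): 00110100
Gen 10 (rule 18): 01000010
Gen 11 (rule 41): 00011000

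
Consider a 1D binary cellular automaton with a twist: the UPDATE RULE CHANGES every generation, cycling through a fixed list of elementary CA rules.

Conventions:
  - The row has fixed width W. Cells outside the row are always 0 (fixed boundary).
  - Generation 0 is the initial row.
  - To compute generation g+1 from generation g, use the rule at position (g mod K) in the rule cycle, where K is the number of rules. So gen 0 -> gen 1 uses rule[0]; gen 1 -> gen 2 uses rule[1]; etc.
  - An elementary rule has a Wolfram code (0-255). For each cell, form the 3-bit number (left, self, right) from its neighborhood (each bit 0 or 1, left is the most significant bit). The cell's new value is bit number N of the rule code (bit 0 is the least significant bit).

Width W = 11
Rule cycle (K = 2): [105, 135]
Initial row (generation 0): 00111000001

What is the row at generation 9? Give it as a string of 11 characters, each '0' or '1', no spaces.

Answer: 10110000111

Derivation:
Gen 0: 00111000001
Gen 1 (rule 105): 10101011100
Gen 2 (rule 135): 10101001001
Gen 3 (rule 105): 01010000000
Gen 4 (rule 135): 11010111111
Gen 5 (rule 105): 11101100001
Gen 6 (rule 135): 01000001111
Gen 7 (rule 105): 00011101001
Gen 8 (rule 135): 11101001011
Gen 9 (rule 105): 10110000111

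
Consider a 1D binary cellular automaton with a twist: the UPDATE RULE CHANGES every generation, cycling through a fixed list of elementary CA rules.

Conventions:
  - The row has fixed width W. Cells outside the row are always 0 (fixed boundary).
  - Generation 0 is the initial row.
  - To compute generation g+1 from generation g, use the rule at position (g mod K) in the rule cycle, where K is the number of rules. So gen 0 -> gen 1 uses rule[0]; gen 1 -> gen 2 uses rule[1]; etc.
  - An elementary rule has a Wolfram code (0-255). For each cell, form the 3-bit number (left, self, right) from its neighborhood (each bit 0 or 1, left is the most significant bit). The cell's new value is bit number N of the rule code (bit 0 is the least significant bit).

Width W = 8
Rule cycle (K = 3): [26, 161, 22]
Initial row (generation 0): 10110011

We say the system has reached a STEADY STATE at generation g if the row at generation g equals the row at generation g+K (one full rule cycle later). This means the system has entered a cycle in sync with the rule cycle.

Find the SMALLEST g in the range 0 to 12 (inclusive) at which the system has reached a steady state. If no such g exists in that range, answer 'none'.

Answer: 12

Derivation:
Gen 0: 10110011
Gen 1 (rule 26): 00101110
Gen 2 (rule 161): 10010100
Gen 3 (rule 22): 11110110
Gen 4 (rule 26): 10000101
Gen 5 (rule 161): 00110010
Gen 6 (rule 22): 01001111
Gen 7 (rule 26): 10111000
Gen 8 (rule 161): 01010011
Gen 9 (rule 22): 11011100
Gen 10 (rule 26): 10010010
Gen 11 (rule 161): 00000000
Gen 12 (rule 22): 00000000
Gen 13 (rule 26): 00000000
Gen 14 (rule 161): 11111111
Gen 15 (rule 22): 00000000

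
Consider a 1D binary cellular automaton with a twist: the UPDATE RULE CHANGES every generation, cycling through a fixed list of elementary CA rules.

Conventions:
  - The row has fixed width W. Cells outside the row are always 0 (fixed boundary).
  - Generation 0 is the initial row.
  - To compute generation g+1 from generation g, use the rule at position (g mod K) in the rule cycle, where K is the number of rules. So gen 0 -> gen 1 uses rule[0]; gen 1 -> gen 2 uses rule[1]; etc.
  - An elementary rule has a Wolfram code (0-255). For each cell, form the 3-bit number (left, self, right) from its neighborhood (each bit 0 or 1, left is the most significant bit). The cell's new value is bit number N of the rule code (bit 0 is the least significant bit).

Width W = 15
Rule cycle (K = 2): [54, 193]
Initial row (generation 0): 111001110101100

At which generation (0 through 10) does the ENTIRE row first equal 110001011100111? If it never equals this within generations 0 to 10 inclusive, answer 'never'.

Answer: never

Derivation:
Gen 0: 111001110101100
Gen 1 (rule 54): 000110001110010
Gen 2 (rule 193): 110010100110000
Gen 3 (rule 54): 001111111001000
Gen 4 (rule 193): 100111111000011
Gen 5 (rule 54): 111000000100100
Gen 6 (rule 193): 011011110000001
Gen 7 (rule 54): 100100001000011
Gen 8 (rule 193): 000001100011001
Gen 9 (rule 54): 000010010100111
Gen 10 (rule 193): 111000000000011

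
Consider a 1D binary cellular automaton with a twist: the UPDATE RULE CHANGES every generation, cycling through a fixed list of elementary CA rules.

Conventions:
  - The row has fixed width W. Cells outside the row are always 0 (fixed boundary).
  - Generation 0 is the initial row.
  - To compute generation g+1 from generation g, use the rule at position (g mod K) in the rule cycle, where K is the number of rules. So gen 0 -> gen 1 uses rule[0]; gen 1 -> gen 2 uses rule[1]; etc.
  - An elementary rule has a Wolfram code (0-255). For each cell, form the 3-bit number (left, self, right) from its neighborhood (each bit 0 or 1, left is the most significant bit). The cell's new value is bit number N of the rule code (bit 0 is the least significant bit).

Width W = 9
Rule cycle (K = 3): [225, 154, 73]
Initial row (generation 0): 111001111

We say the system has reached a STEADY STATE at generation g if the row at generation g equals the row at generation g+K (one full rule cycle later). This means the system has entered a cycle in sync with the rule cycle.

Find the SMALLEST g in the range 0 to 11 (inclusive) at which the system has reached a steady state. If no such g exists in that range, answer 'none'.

Answer: 8

Derivation:
Gen 0: 111001111
Gen 1 (rule 225): 011000111
Gen 2 (rule 154): 110101110
Gen 3 (rule 73): 110001010
Gen 4 (rule 225): 010100100
Gen 5 (rule 154): 100011010
Gen 6 (rule 73): 001011000
Gen 7 (rule 225): 100101011
Gen 8 (rule 154): 011000010
Gen 9 (rule 73): 011011000
Gen 10 (rule 225): 001101011
Gen 11 (rule 154): 011000010
Gen 12 (rule 73): 011011000
Gen 13 (rule 225): 001101011
Gen 14 (rule 154): 011000010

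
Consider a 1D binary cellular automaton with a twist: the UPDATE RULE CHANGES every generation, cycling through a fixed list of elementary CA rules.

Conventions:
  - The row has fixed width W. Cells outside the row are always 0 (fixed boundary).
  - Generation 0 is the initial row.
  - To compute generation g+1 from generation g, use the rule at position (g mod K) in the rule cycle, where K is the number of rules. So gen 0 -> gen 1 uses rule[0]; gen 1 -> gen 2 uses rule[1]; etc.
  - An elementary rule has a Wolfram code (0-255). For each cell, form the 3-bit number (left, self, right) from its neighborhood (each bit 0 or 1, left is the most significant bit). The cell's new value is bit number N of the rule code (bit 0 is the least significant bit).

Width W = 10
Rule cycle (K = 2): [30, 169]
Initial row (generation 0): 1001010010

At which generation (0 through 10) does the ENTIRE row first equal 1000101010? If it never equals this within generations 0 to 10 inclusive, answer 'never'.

Gen 0: 1001010010
Gen 1 (rule 30): 1111011111
Gen 2 (rule 169): 1110111110
Gen 3 (rule 30): 1000100001
Gen 4 (rule 169): 0010001100
Gen 5 (rule 30): 0111011010
Gen 6 (rule 169): 0110110100
Gen 7 (rule 30): 1100100110
Gen 8 (rule 169): 1000000100
Gen 9 (rule 30): 1100001110
Gen 10 (rule 169): 1001101100

Answer: never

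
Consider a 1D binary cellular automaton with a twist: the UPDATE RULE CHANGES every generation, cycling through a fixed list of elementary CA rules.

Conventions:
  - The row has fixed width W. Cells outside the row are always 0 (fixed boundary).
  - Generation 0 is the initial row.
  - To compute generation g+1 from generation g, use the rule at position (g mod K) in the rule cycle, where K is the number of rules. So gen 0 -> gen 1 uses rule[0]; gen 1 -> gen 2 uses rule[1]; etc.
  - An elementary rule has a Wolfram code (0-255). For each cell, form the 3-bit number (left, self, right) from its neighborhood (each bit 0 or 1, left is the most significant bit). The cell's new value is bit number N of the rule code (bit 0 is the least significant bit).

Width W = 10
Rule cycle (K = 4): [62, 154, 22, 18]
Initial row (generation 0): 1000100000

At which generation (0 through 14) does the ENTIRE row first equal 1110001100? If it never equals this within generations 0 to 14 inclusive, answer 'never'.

Gen 0: 1000100000
Gen 1 (rule 62): 1101110000
Gen 2 (rule 154): 1001101000
Gen 3 (rule 22): 1110001100
Gen 4 (rule 18): 0001010010
Gen 5 (rule 62): 0011111111
Gen 6 (rule 154): 0111111110
Gen 7 (rule 22): 1000000001
Gen 8 (rule 18): 0100000010
Gen 9 (rule 62): 1110000111
Gen 10 (rule 154): 1101001110
Gen 11 (rule 22): 0001110001
Gen 12 (rule 18): 0010001010
Gen 13 (rule 62): 0111011111
Gen 14 (rule 154): 1110011110

Answer: 3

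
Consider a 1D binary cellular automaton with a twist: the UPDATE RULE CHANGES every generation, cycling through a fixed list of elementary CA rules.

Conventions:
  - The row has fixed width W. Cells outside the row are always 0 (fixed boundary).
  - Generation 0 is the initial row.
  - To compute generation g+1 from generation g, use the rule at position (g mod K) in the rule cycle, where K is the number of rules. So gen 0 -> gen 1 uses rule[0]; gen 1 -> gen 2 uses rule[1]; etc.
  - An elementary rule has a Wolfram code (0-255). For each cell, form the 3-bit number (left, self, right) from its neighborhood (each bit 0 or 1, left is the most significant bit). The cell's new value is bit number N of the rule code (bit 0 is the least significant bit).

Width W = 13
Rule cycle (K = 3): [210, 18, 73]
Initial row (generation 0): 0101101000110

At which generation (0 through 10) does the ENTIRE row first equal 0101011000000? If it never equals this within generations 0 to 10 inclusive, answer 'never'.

Gen 0: 0101101000110
Gen 1 (rule 210): 1000100101011
Gen 2 (rule 18): 0101011000000
Gen 3 (rule 73): 0000011011111
Gen 4 (rule 210): 0000101001111
Gen 5 (rule 18): 0001000110000
Gen 6 (rule 73): 1100010110111
Gen 7 (rule 210): 0110100010011
Gen 8 (rule 18): 1000010101100
Gen 9 (rule 73): 0011000001101
Gen 10 (rule 210): 0101100010100

Answer: 2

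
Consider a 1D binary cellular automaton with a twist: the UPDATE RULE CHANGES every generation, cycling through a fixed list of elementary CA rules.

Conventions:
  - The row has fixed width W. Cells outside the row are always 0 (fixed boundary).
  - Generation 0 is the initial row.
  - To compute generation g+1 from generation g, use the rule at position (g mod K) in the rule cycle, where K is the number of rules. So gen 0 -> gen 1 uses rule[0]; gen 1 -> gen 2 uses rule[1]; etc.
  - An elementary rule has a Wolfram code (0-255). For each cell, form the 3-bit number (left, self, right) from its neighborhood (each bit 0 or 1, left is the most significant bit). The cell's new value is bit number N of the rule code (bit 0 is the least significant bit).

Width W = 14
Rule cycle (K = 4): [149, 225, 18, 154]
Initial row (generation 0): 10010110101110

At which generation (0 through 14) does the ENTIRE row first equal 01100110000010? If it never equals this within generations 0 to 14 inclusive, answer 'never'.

Gen 0: 10010110101110
Gen 1 (rule 149): 11010000100101
Gen 2 (rule 225): 01100110000010
Gen 3 (rule 18): 10011001000101
Gen 4 (rule 154): 01110110101000
Gen 5 (rule 149): 00100000101111
Gen 6 (rule 225): 10001110010111
Gen 7 (rule 18): 01010001100000
Gen 8 (rule 154): 10001011010000
Gen 9 (rule 149): 11101000011111
Gen 10 (rule 225): 01110011001111
Gen 11 (rule 18): 10001100110000
Gen 12 (rule 154): 01011011101000
Gen 13 (rule 149): 01000001001111
Gen 14 (rule 225): 00011100000111

Answer: 2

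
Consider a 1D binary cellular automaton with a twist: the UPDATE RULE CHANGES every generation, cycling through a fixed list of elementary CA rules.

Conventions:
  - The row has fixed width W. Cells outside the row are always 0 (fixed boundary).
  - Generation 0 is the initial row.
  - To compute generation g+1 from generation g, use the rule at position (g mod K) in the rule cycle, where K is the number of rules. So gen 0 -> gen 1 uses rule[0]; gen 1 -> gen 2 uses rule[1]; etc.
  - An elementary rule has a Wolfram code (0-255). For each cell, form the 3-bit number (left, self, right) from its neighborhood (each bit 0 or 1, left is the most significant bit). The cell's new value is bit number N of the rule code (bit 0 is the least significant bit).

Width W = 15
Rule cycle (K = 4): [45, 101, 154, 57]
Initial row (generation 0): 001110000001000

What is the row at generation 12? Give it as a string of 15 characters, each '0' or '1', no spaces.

Gen 0: 001110000001000
Gen 1 (rule 45): 101000111101011
Gen 2 (rule 101): 111010000111101
Gen 3 (rule 154): 110001001111000
Gen 4 (rule 57): 101100101000111
Gen 5 (rule 45): 111000111010100
Gen 6 (rule 101): 001010001111101
Gen 7 (rule 154): 010001011111000
Gen 8 (rule 57): 001100110000111
Gen 9 (rule 45): 101000100110100
Gen 10 (rule 101): 111010100011101
Gen 11 (rule 154): 110000010111000
Gen 12 (rule 57): 101111001100111

Answer: 101111001100111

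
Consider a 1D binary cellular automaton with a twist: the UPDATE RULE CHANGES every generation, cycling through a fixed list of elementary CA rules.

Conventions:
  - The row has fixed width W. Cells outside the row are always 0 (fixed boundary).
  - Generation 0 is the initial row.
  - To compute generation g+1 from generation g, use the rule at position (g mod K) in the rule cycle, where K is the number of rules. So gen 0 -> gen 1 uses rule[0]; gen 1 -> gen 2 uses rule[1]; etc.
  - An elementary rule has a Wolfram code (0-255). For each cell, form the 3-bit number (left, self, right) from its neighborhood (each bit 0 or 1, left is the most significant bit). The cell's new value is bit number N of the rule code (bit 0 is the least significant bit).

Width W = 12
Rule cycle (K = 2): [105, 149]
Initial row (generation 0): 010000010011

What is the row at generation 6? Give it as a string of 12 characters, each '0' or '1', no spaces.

Answer: 100000011000

Derivation:
Gen 0: 010000010011
Gen 1 (rule 105): 000111000011
Gen 2 (rule 149): 110010111000
Gen 3 (rule 105): 110001101011
Gen 4 (rule 149): 001100001000
Gen 5 (rule 105): 101101100011
Gen 6 (rule 149): 100000011000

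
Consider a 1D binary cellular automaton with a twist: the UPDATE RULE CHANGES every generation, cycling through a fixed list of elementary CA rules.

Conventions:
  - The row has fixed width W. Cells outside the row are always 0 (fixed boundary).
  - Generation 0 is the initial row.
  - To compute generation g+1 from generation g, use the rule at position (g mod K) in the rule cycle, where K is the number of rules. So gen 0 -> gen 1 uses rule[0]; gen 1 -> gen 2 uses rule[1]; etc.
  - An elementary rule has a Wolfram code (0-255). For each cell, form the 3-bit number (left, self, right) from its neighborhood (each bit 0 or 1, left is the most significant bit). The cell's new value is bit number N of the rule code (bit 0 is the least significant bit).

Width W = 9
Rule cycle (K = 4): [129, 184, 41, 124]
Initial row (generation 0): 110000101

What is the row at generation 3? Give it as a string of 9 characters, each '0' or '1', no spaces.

Gen 0: 110000101
Gen 1 (rule 129): 000110000
Gen 2 (rule 184): 000101000
Gen 3 (rule 41): 110010011

Answer: 110010011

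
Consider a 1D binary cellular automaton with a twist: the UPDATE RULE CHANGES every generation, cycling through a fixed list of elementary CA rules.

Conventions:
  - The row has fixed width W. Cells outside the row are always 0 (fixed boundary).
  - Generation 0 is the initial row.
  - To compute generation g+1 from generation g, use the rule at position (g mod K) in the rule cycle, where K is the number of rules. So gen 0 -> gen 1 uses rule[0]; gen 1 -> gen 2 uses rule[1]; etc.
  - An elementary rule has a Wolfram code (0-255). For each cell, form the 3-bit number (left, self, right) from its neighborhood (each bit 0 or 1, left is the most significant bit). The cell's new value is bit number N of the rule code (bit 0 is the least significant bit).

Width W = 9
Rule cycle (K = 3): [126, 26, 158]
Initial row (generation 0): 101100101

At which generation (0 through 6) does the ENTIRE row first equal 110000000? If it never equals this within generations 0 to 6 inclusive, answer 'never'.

Answer: 3

Derivation:
Gen 0: 101100101
Gen 1 (rule 126): 111111111
Gen 2 (rule 26): 100000000
Gen 3 (rule 158): 110000000
Gen 4 (rule 126): 111000000
Gen 5 (rule 26): 100100000
Gen 6 (rule 158): 111110000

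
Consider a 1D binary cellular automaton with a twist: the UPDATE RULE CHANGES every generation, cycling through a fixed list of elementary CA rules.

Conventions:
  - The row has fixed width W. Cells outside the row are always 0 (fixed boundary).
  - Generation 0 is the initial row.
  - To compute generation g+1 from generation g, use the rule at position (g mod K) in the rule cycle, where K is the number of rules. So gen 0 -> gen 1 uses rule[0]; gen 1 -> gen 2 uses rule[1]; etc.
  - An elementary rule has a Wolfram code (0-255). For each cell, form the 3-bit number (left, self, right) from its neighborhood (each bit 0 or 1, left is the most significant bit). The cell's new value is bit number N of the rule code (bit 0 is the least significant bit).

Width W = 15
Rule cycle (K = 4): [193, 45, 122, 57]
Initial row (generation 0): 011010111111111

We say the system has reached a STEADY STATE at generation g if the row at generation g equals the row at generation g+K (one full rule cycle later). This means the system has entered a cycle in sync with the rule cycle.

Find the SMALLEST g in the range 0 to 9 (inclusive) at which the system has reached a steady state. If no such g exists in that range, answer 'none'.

Answer: none

Derivation:
Gen 0: 011010111111111
Gen 1 (rule 193): 001000011111111
Gen 2 (rule 45): 101011010000000
Gen 3 (rule 122): 010111101000000
Gen 4 (rule 57): 001100010111111
Gen 5 (rule 193): 100101000011111
Gen 6 (rule 45): 100111011010000
Gen 7 (rule 122): 011101111101000
Gen 8 (rule 57): 010011000010111
Gen 9 (rule 193): 000001011000011
Gen 10 (rule 45): 111101110011010
Gen 11 (rule 122): 100111011111101
Gen 12 (rule 57): 010100110000010
Gen 13 (rule 193): 000000010111000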